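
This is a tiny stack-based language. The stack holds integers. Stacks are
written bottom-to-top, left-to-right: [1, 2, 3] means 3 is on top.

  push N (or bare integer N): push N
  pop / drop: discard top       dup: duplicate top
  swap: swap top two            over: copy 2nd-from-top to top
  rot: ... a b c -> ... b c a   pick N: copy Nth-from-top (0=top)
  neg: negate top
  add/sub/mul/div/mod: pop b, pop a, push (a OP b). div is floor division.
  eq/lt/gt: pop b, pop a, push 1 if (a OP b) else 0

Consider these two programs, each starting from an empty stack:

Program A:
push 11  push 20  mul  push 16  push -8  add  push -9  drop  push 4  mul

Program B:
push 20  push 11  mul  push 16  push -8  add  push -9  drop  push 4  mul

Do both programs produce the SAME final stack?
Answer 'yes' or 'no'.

Program A trace:
  After 'push 11': [11]
  After 'push 20': [11, 20]
  After 'mul': [220]
  After 'push 16': [220, 16]
  After 'push -8': [220, 16, -8]
  After 'add': [220, 8]
  After 'push -9': [220, 8, -9]
  After 'drop': [220, 8]
  After 'push 4': [220, 8, 4]
  After 'mul': [220, 32]
Program A final stack: [220, 32]

Program B trace:
  After 'push 20': [20]
  After 'push 11': [20, 11]
  After 'mul': [220]
  After 'push 16': [220, 16]
  After 'push -8': [220, 16, -8]
  After 'add': [220, 8]
  After 'push -9': [220, 8, -9]
  After 'drop': [220, 8]
  After 'push 4': [220, 8, 4]
  After 'mul': [220, 32]
Program B final stack: [220, 32]
Same: yes

Answer: yes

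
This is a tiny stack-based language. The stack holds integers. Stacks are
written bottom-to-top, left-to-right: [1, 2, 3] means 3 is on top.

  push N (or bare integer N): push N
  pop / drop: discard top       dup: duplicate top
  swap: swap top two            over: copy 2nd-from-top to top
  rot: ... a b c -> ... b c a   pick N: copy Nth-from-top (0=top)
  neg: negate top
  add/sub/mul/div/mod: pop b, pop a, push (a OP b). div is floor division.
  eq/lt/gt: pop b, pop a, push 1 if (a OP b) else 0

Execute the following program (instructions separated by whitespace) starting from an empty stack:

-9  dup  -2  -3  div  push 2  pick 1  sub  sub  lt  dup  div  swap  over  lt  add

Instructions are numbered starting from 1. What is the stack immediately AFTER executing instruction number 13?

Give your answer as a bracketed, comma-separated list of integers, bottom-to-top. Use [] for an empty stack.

Step 1 ('-9'): [-9]
Step 2 ('dup'): [-9, -9]
Step 3 ('-2'): [-9, -9, -2]
Step 4 ('-3'): [-9, -9, -2, -3]
Step 5 ('div'): [-9, -9, 0]
Step 6 ('push 2'): [-9, -9, 0, 2]
Step 7 ('pick 1'): [-9, -9, 0, 2, 0]
Step 8 ('sub'): [-9, -9, 0, 2]
Step 9 ('sub'): [-9, -9, -2]
Step 10 ('lt'): [-9, 1]
Step 11 ('dup'): [-9, 1, 1]
Step 12 ('div'): [-9, 1]
Step 13 ('swap'): [1, -9]

Answer: [1, -9]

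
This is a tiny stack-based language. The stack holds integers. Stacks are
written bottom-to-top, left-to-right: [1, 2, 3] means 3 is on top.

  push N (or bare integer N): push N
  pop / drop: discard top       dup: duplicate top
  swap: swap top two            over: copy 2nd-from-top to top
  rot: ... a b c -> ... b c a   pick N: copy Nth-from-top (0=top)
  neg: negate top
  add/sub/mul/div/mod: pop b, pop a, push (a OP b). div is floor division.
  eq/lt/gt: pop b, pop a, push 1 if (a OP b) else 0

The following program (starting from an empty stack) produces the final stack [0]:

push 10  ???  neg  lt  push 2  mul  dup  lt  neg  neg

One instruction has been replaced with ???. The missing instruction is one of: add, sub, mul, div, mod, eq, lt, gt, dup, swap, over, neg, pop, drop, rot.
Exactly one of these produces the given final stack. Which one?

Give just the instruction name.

Stack before ???: [10]
Stack after ???:  [10, 10]
The instruction that transforms [10] -> [10, 10] is: dup

Answer: dup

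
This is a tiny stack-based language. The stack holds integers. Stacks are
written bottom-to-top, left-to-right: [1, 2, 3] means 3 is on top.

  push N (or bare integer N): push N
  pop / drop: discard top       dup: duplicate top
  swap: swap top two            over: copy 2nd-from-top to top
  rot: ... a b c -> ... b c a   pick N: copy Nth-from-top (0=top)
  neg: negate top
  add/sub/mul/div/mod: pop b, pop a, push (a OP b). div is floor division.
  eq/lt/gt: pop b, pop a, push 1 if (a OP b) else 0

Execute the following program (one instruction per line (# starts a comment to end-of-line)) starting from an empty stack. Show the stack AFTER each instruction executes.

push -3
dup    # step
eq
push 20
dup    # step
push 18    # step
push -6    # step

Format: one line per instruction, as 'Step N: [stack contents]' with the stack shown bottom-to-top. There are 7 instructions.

Step 1: [-3]
Step 2: [-3, -3]
Step 3: [1]
Step 4: [1, 20]
Step 5: [1, 20, 20]
Step 6: [1, 20, 20, 18]
Step 7: [1, 20, 20, 18, -6]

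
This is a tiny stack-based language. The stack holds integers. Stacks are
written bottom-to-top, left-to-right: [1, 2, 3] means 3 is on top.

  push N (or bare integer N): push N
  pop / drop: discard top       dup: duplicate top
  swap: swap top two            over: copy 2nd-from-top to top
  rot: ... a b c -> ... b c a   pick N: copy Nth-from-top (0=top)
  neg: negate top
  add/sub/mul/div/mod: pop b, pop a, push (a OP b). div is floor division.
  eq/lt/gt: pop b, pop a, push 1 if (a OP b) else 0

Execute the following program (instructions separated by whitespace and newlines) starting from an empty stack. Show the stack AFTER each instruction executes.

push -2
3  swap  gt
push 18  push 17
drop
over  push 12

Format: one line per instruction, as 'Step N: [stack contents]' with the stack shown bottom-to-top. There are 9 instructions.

Step 1: [-2]
Step 2: [-2, 3]
Step 3: [3, -2]
Step 4: [1]
Step 5: [1, 18]
Step 6: [1, 18, 17]
Step 7: [1, 18]
Step 8: [1, 18, 1]
Step 9: [1, 18, 1, 12]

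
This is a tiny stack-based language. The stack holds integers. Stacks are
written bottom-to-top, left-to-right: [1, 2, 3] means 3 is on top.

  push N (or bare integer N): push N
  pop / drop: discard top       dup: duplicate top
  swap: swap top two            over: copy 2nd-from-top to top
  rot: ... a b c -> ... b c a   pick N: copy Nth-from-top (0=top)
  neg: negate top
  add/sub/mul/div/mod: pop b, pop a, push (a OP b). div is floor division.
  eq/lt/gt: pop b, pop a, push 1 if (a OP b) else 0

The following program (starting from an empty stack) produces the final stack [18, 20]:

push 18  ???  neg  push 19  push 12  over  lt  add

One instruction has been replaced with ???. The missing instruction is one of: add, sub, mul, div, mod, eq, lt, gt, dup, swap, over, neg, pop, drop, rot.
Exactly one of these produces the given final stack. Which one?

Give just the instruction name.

Answer: neg

Derivation:
Stack before ???: [18]
Stack after ???:  [-18]
The instruction that transforms [18] -> [-18] is: neg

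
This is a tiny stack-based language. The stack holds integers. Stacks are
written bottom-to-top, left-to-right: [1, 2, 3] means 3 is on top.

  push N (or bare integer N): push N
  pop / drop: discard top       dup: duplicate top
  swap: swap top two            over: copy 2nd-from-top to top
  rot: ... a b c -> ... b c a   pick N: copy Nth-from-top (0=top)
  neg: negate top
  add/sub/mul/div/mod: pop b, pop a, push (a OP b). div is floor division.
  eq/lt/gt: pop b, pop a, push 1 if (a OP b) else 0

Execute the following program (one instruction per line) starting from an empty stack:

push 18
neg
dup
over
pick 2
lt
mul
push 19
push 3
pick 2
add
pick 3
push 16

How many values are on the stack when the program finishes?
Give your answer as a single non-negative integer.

After 'push 18': stack = [18] (depth 1)
After 'neg': stack = [-18] (depth 1)
After 'dup': stack = [-18, -18] (depth 2)
After 'over': stack = [-18, -18, -18] (depth 3)
After 'pick 2': stack = [-18, -18, -18, -18] (depth 4)
After 'lt': stack = [-18, -18, 0] (depth 3)
After 'mul': stack = [-18, 0] (depth 2)
After 'push 19': stack = [-18, 0, 19] (depth 3)
After 'push 3': stack = [-18, 0, 19, 3] (depth 4)
After 'pick 2': stack = [-18, 0, 19, 3, 0] (depth 5)
After 'add': stack = [-18, 0, 19, 3] (depth 4)
After 'pick 3': stack = [-18, 0, 19, 3, -18] (depth 5)
After 'push 16': stack = [-18, 0, 19, 3, -18, 16] (depth 6)

Answer: 6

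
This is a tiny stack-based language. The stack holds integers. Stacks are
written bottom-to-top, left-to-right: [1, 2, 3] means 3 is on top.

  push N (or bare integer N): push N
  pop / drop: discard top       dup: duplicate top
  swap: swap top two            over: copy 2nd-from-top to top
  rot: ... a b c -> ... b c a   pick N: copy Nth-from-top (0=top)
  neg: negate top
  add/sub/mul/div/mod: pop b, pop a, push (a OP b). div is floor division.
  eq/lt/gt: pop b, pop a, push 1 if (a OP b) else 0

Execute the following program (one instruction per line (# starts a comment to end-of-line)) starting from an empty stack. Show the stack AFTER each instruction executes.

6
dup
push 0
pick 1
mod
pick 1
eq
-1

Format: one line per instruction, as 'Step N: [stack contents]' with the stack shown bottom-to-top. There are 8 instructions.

Step 1: [6]
Step 2: [6, 6]
Step 3: [6, 6, 0]
Step 4: [6, 6, 0, 6]
Step 5: [6, 6, 0]
Step 6: [6, 6, 0, 6]
Step 7: [6, 6, 0]
Step 8: [6, 6, 0, -1]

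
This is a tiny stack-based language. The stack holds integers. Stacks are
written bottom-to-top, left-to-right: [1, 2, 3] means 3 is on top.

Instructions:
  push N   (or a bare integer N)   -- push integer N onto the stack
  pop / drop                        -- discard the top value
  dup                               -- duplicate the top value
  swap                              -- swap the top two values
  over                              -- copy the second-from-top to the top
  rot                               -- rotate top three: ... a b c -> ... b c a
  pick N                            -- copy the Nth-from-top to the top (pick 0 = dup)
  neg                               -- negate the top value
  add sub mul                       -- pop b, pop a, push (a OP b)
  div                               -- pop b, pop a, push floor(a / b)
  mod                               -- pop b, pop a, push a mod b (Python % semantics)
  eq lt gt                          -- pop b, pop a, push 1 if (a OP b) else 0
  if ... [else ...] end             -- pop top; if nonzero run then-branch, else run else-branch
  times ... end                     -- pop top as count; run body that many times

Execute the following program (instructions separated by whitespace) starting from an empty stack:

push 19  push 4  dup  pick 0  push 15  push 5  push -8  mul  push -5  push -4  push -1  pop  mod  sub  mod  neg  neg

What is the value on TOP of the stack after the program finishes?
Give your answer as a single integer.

Answer: -24

Derivation:
After 'push 19': [19]
After 'push 4': [19, 4]
After 'dup': [19, 4, 4]
After 'pick 0': [19, 4, 4, 4]
After 'push 15': [19, 4, 4, 4, 15]
After 'push 5': [19, 4, 4, 4, 15, 5]
After 'push -8': [19, 4, 4, 4, 15, 5, -8]
After 'mul': [19, 4, 4, 4, 15, -40]
After 'push -5': [19, 4, 4, 4, 15, -40, -5]
After 'push -4': [19, 4, 4, 4, 15, -40, -5, -4]
After 'push -1': [19, 4, 4, 4, 15, -40, -5, -4, -1]
After 'pop': [19, 4, 4, 4, 15, -40, -5, -4]
After 'mod': [19, 4, 4, 4, 15, -40, -1]
After 'sub': [19, 4, 4, 4, 15, -39]
After 'mod': [19, 4, 4, 4, -24]
After 'neg': [19, 4, 4, 4, 24]
After 'neg': [19, 4, 4, 4, -24]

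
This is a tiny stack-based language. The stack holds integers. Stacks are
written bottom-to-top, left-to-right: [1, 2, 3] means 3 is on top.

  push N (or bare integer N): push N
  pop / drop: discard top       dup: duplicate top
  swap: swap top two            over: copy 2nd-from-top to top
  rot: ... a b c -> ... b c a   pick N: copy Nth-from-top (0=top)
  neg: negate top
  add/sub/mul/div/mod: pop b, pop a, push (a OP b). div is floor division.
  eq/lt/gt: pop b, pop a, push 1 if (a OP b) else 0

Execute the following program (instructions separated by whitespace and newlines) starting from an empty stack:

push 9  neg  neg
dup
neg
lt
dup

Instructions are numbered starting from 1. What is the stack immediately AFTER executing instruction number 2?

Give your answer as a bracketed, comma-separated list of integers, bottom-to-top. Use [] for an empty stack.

Step 1 ('push 9'): [9]
Step 2 ('neg'): [-9]

Answer: [-9]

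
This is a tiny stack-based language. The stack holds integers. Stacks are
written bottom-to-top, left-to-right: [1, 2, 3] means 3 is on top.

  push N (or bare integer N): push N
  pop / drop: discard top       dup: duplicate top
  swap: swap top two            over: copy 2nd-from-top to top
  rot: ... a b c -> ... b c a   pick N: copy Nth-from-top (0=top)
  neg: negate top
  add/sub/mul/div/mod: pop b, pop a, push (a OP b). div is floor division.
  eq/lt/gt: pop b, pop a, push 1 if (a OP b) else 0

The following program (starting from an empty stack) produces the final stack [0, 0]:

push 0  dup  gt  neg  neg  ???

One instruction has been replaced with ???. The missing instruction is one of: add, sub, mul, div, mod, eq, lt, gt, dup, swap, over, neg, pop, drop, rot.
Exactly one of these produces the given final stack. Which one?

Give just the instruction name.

Answer: dup

Derivation:
Stack before ???: [0]
Stack after ???:  [0, 0]
The instruction that transforms [0] -> [0, 0] is: dup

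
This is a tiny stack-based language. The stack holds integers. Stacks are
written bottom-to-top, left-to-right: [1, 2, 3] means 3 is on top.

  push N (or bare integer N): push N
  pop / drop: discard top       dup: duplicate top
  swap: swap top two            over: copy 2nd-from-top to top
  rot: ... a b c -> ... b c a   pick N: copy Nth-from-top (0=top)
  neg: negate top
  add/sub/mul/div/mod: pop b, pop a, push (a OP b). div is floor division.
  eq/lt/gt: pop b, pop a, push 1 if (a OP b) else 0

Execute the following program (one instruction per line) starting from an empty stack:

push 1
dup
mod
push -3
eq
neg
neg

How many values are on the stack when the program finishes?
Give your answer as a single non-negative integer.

After 'push 1': stack = [1] (depth 1)
After 'dup': stack = [1, 1] (depth 2)
After 'mod': stack = [0] (depth 1)
After 'push -3': stack = [0, -3] (depth 2)
After 'eq': stack = [0] (depth 1)
After 'neg': stack = [0] (depth 1)
After 'neg': stack = [0] (depth 1)

Answer: 1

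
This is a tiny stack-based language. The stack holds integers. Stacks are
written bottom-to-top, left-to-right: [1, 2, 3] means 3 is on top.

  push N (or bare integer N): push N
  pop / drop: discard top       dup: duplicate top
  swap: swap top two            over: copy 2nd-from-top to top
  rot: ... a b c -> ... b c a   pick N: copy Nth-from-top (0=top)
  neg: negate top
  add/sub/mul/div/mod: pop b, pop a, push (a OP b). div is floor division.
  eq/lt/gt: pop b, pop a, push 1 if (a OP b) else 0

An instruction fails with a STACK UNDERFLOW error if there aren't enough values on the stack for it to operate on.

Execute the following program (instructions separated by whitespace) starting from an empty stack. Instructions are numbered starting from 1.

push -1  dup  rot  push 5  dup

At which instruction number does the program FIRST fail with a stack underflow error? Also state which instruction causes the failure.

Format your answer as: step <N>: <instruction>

Answer: step 3: rot

Derivation:
Step 1 ('push -1'): stack = [-1], depth = 1
Step 2 ('dup'): stack = [-1, -1], depth = 2
Step 3 ('rot'): needs 3 value(s) but depth is 2 — STACK UNDERFLOW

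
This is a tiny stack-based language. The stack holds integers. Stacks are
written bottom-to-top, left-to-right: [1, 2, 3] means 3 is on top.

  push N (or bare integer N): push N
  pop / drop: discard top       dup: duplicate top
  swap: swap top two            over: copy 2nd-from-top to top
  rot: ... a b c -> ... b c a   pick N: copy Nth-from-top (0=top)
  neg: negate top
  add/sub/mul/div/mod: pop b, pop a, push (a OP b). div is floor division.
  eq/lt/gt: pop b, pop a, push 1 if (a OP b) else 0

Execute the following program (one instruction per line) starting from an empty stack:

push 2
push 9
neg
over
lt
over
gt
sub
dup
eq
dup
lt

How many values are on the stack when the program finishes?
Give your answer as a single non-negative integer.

After 'push 2': stack = [2] (depth 1)
After 'push 9': stack = [2, 9] (depth 2)
After 'neg': stack = [2, -9] (depth 2)
After 'over': stack = [2, -9, 2] (depth 3)
After 'lt': stack = [2, 1] (depth 2)
After 'over': stack = [2, 1, 2] (depth 3)
After 'gt': stack = [2, 0] (depth 2)
After 'sub': stack = [2] (depth 1)
After 'dup': stack = [2, 2] (depth 2)
After 'eq': stack = [1] (depth 1)
After 'dup': stack = [1, 1] (depth 2)
After 'lt': stack = [0] (depth 1)

Answer: 1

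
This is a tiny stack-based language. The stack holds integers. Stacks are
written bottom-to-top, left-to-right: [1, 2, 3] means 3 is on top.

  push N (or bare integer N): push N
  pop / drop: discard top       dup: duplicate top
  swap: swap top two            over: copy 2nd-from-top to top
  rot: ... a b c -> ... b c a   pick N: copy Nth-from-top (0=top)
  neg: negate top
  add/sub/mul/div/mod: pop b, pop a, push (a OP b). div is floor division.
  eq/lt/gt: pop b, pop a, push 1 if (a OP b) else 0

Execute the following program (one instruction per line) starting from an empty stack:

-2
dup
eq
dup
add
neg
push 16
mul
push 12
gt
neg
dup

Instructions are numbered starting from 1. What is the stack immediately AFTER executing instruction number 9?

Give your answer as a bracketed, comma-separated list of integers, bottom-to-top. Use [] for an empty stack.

Step 1 ('-2'): [-2]
Step 2 ('dup'): [-2, -2]
Step 3 ('eq'): [1]
Step 4 ('dup'): [1, 1]
Step 5 ('add'): [2]
Step 6 ('neg'): [-2]
Step 7 ('push 16'): [-2, 16]
Step 8 ('mul'): [-32]
Step 9 ('push 12'): [-32, 12]

Answer: [-32, 12]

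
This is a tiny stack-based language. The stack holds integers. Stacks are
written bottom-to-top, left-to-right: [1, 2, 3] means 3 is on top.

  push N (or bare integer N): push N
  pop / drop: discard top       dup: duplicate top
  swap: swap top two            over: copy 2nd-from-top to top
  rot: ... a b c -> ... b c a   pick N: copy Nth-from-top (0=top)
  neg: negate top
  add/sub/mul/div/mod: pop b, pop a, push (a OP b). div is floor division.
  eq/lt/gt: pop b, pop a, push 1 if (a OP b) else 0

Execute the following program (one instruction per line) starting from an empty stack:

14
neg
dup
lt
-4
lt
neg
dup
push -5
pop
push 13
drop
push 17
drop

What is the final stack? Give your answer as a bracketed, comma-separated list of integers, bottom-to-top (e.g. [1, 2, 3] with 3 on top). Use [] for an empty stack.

Answer: [0, 0]

Derivation:
After 'push 14': [14]
After 'neg': [-14]
After 'dup': [-14, -14]
After 'lt': [0]
After 'push -4': [0, -4]
After 'lt': [0]
After 'neg': [0]
After 'dup': [0, 0]
After 'push -5': [0, 0, -5]
After 'pop': [0, 0]
After 'push 13': [0, 0, 13]
After 'drop': [0, 0]
After 'push 17': [0, 0, 17]
After 'drop': [0, 0]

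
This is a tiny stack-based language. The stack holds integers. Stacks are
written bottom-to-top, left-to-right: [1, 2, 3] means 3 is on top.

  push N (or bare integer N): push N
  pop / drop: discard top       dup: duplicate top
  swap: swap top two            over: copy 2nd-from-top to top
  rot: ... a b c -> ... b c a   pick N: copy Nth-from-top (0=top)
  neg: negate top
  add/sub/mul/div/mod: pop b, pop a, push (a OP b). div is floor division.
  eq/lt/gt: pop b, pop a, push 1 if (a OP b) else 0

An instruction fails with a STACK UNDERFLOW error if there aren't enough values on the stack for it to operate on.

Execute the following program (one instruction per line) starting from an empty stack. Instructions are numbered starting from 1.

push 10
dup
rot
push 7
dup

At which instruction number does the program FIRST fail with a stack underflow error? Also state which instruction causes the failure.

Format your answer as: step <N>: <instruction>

Step 1 ('push 10'): stack = [10], depth = 1
Step 2 ('dup'): stack = [10, 10], depth = 2
Step 3 ('rot'): needs 3 value(s) but depth is 2 — STACK UNDERFLOW

Answer: step 3: rot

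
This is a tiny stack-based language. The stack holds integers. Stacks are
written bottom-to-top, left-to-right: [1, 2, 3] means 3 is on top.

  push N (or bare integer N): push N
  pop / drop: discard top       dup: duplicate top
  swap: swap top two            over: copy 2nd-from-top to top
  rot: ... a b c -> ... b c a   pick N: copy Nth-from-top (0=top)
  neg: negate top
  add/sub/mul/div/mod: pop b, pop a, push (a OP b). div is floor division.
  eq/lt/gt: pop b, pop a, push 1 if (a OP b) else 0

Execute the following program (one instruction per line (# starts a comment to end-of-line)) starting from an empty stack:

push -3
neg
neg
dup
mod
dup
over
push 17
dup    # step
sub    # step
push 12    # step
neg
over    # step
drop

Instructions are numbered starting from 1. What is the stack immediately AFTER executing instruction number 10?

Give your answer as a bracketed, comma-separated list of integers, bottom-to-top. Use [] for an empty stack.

Answer: [0, 0, 0, 0]

Derivation:
Step 1 ('push -3'): [-3]
Step 2 ('neg'): [3]
Step 3 ('neg'): [-3]
Step 4 ('dup'): [-3, -3]
Step 5 ('mod'): [0]
Step 6 ('dup'): [0, 0]
Step 7 ('over'): [0, 0, 0]
Step 8 ('push 17'): [0, 0, 0, 17]
Step 9 ('dup'): [0, 0, 0, 17, 17]
Step 10 ('sub'): [0, 0, 0, 0]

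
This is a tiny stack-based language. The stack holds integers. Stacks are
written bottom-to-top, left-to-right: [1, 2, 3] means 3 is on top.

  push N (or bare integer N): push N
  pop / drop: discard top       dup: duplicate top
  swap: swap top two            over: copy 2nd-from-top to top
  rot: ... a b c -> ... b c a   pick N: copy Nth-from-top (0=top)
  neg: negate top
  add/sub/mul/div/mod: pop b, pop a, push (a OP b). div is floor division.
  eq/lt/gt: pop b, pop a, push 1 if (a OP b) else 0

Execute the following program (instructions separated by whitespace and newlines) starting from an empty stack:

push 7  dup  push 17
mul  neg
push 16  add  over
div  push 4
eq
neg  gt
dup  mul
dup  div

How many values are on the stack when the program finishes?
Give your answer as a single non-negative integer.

Answer: 1

Derivation:
After 'push 7': stack = [7] (depth 1)
After 'dup': stack = [7, 7] (depth 2)
After 'push 17': stack = [7, 7, 17] (depth 3)
After 'mul': stack = [7, 119] (depth 2)
After 'neg': stack = [7, -119] (depth 2)
After 'push 16': stack = [7, -119, 16] (depth 3)
After 'add': stack = [7, -103] (depth 2)
After 'over': stack = [7, -103, 7] (depth 3)
After 'div': stack = [7, -15] (depth 2)
After 'push 4': stack = [7, -15, 4] (depth 3)
After 'eq': stack = [7, 0] (depth 2)
After 'neg': stack = [7, 0] (depth 2)
After 'gt': stack = [1] (depth 1)
After 'dup': stack = [1, 1] (depth 2)
After 'mul': stack = [1] (depth 1)
After 'dup': stack = [1, 1] (depth 2)
After 'div': stack = [1] (depth 1)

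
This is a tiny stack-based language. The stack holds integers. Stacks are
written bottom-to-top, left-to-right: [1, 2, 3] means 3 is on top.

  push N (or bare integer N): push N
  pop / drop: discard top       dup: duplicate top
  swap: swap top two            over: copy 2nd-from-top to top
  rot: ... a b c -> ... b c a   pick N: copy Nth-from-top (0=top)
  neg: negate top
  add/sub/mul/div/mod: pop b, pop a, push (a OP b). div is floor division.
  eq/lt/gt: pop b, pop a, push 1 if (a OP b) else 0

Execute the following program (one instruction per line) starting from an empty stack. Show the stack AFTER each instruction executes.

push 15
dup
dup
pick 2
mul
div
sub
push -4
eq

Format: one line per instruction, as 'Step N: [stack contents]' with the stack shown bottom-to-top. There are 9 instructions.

Step 1: [15]
Step 2: [15, 15]
Step 3: [15, 15, 15]
Step 4: [15, 15, 15, 15]
Step 5: [15, 15, 225]
Step 6: [15, 0]
Step 7: [15]
Step 8: [15, -4]
Step 9: [0]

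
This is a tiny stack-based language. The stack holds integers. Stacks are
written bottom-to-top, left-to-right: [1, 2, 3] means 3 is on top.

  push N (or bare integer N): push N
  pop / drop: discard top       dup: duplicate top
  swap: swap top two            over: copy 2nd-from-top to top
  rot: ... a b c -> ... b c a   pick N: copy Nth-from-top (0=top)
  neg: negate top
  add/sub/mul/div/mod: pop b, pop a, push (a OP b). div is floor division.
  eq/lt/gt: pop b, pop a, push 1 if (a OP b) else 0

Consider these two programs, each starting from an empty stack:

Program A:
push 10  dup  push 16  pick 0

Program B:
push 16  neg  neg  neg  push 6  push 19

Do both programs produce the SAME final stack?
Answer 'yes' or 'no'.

Answer: no

Derivation:
Program A trace:
  After 'push 10': [10]
  After 'dup': [10, 10]
  After 'push 16': [10, 10, 16]
  After 'pick 0': [10, 10, 16, 16]
Program A final stack: [10, 10, 16, 16]

Program B trace:
  After 'push 16': [16]
  After 'neg': [-16]
  After 'neg': [16]
  After 'neg': [-16]
  After 'push 6': [-16, 6]
  After 'push 19': [-16, 6, 19]
Program B final stack: [-16, 6, 19]
Same: no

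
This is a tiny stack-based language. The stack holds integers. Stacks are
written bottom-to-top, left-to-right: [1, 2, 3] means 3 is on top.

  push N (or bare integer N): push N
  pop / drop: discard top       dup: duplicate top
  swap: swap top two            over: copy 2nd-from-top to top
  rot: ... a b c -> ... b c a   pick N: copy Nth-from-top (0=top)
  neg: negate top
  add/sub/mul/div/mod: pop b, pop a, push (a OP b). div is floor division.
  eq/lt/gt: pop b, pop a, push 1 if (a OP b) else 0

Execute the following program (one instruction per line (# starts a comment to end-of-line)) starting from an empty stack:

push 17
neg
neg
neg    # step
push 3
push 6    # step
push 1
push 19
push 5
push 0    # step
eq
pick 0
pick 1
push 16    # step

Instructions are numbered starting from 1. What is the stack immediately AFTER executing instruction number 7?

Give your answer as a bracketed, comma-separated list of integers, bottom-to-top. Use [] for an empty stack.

Answer: [-17, 3, 6, 1]

Derivation:
Step 1 ('push 17'): [17]
Step 2 ('neg'): [-17]
Step 3 ('neg'): [17]
Step 4 ('neg'): [-17]
Step 5 ('push 3'): [-17, 3]
Step 6 ('push 6'): [-17, 3, 6]
Step 7 ('push 1'): [-17, 3, 6, 1]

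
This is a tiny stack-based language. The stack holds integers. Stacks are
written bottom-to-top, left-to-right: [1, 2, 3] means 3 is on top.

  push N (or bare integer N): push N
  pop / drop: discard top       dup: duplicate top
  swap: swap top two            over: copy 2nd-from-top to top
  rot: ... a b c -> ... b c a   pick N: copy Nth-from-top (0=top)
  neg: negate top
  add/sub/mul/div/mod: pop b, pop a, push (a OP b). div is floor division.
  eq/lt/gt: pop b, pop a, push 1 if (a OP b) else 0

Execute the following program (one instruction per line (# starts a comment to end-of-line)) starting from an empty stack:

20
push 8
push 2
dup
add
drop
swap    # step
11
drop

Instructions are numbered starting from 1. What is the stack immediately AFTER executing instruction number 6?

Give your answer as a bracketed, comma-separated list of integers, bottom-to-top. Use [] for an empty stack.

Answer: [20, 8]

Derivation:
Step 1 ('20'): [20]
Step 2 ('push 8'): [20, 8]
Step 3 ('push 2'): [20, 8, 2]
Step 4 ('dup'): [20, 8, 2, 2]
Step 5 ('add'): [20, 8, 4]
Step 6 ('drop'): [20, 8]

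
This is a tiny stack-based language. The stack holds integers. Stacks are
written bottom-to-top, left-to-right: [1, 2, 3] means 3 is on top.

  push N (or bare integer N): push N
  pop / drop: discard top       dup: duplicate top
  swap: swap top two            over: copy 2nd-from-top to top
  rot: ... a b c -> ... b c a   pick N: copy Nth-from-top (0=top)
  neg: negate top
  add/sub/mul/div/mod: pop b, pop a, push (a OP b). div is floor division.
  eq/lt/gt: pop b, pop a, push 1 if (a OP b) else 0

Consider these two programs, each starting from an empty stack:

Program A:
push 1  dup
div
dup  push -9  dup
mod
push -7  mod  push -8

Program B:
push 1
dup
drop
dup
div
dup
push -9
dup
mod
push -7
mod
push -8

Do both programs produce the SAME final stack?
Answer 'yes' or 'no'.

Answer: yes

Derivation:
Program A trace:
  After 'push 1': [1]
  After 'dup': [1, 1]
  After 'div': [1]
  After 'dup': [1, 1]
  After 'push -9': [1, 1, -9]
  After 'dup': [1, 1, -9, -9]
  After 'mod': [1, 1, 0]
  After 'push -7': [1, 1, 0, -7]
  After 'mod': [1, 1, 0]
  After 'push -8': [1, 1, 0, -8]
Program A final stack: [1, 1, 0, -8]

Program B trace:
  After 'push 1': [1]
  After 'dup': [1, 1]
  After 'drop': [1]
  After 'dup': [1, 1]
  After 'div': [1]
  After 'dup': [1, 1]
  After 'push -9': [1, 1, -9]
  After 'dup': [1, 1, -9, -9]
  After 'mod': [1, 1, 0]
  After 'push -7': [1, 1, 0, -7]
  After 'mod': [1, 1, 0]
  After 'push -8': [1, 1, 0, -8]
Program B final stack: [1, 1, 0, -8]
Same: yes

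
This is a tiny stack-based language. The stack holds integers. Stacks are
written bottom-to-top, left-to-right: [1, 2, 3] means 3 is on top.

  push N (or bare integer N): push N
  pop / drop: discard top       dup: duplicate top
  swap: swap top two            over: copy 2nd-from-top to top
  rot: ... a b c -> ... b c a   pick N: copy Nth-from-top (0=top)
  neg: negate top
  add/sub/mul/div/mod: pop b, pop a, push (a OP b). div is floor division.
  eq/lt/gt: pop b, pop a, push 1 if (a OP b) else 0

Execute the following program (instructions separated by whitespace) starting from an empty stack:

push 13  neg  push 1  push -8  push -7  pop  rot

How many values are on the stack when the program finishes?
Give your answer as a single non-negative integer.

After 'push 13': stack = [13] (depth 1)
After 'neg': stack = [-13] (depth 1)
After 'push 1': stack = [-13, 1] (depth 2)
After 'push -8': stack = [-13, 1, -8] (depth 3)
After 'push -7': stack = [-13, 1, -8, -7] (depth 4)
After 'pop': stack = [-13, 1, -8] (depth 3)
After 'rot': stack = [1, -8, -13] (depth 3)

Answer: 3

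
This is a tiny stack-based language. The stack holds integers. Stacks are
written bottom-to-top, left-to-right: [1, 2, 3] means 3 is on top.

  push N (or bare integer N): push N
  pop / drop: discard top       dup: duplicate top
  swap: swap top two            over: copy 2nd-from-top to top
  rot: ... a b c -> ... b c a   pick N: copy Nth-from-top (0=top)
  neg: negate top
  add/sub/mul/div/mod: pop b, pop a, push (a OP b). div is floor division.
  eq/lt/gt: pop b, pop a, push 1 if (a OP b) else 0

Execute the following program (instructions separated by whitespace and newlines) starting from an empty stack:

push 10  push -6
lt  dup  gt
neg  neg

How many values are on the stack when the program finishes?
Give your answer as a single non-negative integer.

After 'push 10': stack = [10] (depth 1)
After 'push -6': stack = [10, -6] (depth 2)
After 'lt': stack = [0] (depth 1)
After 'dup': stack = [0, 0] (depth 2)
After 'gt': stack = [0] (depth 1)
After 'neg': stack = [0] (depth 1)
After 'neg': stack = [0] (depth 1)

Answer: 1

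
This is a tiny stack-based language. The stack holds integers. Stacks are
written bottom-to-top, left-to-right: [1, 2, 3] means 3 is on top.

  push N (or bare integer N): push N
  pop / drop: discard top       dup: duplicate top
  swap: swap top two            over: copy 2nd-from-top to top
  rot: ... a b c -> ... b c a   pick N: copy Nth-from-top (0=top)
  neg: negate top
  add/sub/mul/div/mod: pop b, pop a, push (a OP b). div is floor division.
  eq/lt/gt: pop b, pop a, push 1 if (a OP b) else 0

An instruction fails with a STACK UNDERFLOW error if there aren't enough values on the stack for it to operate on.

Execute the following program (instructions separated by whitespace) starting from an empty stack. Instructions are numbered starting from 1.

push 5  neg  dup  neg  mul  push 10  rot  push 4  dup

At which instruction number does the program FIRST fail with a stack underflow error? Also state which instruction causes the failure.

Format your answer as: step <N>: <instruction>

Step 1 ('push 5'): stack = [5], depth = 1
Step 2 ('neg'): stack = [-5], depth = 1
Step 3 ('dup'): stack = [-5, -5], depth = 2
Step 4 ('neg'): stack = [-5, 5], depth = 2
Step 5 ('mul'): stack = [-25], depth = 1
Step 6 ('push 10'): stack = [-25, 10], depth = 2
Step 7 ('rot'): needs 3 value(s) but depth is 2 — STACK UNDERFLOW

Answer: step 7: rot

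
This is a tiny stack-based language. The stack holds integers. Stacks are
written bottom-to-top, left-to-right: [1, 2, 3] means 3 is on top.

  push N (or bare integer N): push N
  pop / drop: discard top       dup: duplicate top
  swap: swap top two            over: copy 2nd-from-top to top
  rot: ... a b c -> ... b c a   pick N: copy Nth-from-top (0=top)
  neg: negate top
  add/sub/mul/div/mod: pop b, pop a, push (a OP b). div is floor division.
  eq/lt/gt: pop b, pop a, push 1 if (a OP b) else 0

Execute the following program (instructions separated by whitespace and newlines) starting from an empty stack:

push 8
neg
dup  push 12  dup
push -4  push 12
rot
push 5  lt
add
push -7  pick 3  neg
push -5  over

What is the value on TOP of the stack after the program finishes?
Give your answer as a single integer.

Answer: -12

Derivation:
After 'push 8': [8]
After 'neg': [-8]
After 'dup': [-8, -8]
After 'push 12': [-8, -8, 12]
After 'dup': [-8, -8, 12, 12]
After 'push -4': [-8, -8, 12, 12, -4]
After 'push 12': [-8, -8, 12, 12, -4, 12]
After 'rot': [-8, -8, 12, -4, 12, 12]
After 'push 5': [-8, -8, 12, -4, 12, 12, 5]
After 'lt': [-8, -8, 12, -4, 12, 0]
After 'add': [-8, -8, 12, -4, 12]
After 'push -7': [-8, -8, 12, -4, 12, -7]
After 'pick 3': [-8, -8, 12, -4, 12, -7, 12]
After 'neg': [-8, -8, 12, -4, 12, -7, -12]
After 'push -5': [-8, -8, 12, -4, 12, -7, -12, -5]
After 'over': [-8, -8, 12, -4, 12, -7, -12, -5, -12]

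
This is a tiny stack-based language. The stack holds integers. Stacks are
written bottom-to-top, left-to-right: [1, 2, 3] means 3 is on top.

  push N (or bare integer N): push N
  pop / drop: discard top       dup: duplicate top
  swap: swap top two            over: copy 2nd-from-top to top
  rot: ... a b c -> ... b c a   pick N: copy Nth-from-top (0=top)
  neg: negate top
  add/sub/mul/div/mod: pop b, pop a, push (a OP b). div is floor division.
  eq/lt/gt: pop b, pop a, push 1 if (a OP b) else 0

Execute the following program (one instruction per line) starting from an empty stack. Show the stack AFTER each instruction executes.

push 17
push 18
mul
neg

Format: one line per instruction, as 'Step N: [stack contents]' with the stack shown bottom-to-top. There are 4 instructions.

Step 1: [17]
Step 2: [17, 18]
Step 3: [306]
Step 4: [-306]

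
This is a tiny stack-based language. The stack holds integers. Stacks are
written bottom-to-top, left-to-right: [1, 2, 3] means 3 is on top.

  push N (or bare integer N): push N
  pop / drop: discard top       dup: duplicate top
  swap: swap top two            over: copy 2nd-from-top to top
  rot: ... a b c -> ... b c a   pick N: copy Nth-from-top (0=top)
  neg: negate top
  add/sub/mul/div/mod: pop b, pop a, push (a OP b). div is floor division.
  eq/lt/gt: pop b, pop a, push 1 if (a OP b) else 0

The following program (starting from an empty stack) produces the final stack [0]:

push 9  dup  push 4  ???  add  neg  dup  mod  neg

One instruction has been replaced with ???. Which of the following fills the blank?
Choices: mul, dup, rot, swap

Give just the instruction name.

Answer: mul

Derivation:
Stack before ???: [9, 9, 4]
Stack after ???:  [9, 36]
Checking each choice:
  mul: MATCH
  dup: produces [9, 9, 0]
  rot: produces [9, 0]
  swap: produces [9, 0]


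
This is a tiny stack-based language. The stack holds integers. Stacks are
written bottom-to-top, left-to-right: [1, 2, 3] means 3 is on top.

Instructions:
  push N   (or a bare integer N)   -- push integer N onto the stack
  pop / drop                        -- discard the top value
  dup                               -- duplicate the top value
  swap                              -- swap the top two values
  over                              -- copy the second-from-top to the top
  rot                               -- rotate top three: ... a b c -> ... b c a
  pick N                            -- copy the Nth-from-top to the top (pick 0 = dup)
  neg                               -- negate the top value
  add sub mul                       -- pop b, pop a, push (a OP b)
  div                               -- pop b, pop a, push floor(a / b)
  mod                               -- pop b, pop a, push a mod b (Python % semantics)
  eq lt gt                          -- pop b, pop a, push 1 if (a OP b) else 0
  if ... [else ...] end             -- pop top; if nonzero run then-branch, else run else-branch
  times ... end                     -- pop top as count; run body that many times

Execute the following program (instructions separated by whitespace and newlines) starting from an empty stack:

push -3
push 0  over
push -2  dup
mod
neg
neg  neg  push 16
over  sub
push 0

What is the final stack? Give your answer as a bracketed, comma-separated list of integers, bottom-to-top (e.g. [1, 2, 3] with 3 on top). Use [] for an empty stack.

After 'push -3': [-3]
After 'push 0': [-3, 0]
After 'over': [-3, 0, -3]
After 'push -2': [-3, 0, -3, -2]
After 'dup': [-3, 0, -3, -2, -2]
After 'mod': [-3, 0, -3, 0]
After 'neg': [-3, 0, -3, 0]
After 'neg': [-3, 0, -3, 0]
After 'neg': [-3, 0, -3, 0]
After 'push 16': [-3, 0, -3, 0, 16]
After 'over': [-3, 0, -3, 0, 16, 0]
After 'sub': [-3, 0, -3, 0, 16]
After 'push 0': [-3, 0, -3, 0, 16, 0]

Answer: [-3, 0, -3, 0, 16, 0]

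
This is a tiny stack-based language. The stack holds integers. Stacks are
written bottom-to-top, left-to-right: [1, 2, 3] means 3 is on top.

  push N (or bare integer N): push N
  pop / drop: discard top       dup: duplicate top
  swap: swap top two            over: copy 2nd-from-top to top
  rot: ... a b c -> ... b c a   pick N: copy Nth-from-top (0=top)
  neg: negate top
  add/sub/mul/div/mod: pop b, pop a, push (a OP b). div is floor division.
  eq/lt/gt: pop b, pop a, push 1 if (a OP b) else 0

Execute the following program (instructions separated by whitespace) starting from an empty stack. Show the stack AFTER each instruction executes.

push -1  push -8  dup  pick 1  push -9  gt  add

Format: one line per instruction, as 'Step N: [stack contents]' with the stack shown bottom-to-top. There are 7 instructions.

Step 1: [-1]
Step 2: [-1, -8]
Step 3: [-1, -8, -8]
Step 4: [-1, -8, -8, -8]
Step 5: [-1, -8, -8, -8, -9]
Step 6: [-1, -8, -8, 1]
Step 7: [-1, -8, -7]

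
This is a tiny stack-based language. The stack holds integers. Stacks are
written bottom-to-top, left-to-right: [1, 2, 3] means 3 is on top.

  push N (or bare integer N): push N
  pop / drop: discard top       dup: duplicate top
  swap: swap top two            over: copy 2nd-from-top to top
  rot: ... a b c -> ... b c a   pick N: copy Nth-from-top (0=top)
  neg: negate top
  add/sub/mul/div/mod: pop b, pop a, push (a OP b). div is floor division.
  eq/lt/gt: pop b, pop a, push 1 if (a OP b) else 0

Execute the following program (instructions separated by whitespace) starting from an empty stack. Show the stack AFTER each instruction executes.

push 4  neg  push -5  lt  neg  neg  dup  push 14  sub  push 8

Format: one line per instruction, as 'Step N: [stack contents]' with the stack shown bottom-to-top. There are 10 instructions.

Step 1: [4]
Step 2: [-4]
Step 3: [-4, -5]
Step 4: [0]
Step 5: [0]
Step 6: [0]
Step 7: [0, 0]
Step 8: [0, 0, 14]
Step 9: [0, -14]
Step 10: [0, -14, 8]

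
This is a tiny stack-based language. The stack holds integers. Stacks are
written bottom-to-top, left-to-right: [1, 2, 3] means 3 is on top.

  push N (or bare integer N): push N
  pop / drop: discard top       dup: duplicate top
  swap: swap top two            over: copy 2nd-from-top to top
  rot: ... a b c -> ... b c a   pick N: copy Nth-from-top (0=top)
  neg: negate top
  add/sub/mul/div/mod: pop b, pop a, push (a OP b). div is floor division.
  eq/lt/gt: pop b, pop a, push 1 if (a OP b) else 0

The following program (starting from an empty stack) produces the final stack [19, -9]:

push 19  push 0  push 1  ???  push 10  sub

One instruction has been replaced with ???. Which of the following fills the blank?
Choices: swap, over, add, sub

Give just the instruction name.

Stack before ???: [19, 0, 1]
Stack after ???:  [19, 1]
Checking each choice:
  swap: produces [19, 1, -10]
  over: produces [19, 0, 1, -10]
  add: MATCH
  sub: produces [19, -11]


Answer: add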